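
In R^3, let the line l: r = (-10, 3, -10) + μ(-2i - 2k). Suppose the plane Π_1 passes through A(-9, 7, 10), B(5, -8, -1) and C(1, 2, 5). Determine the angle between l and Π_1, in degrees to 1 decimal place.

50.5

AB = (14, -15, -11), AC = (10, -5, -5); a normal to Π_1 is AB × AC = (20, -40, 80).
Using A: Π_1 has equation 20x - 40y + 80z = 340.
sin θ = |n·v| / (|n||v|) = |-200| / (√8400 · √8) = 0.77152.
θ ≈ 50.5°.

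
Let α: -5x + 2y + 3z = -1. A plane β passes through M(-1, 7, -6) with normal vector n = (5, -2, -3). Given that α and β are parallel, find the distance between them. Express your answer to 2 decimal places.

0.32

β: n·r = n·M gives 5x - 2y - 3z = -1.
Rescale β by 1/(-1): -5x + 2y + 3z = 1. Then distance = |-1 − 1| / √38 ≈ 0.32.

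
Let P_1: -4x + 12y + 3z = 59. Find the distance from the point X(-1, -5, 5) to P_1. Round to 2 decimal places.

7.69

n·X − d = (-4)·(-1) + (12)·(-5) + (3)·(5) − 59 = -100; |n| = √169.
Distance = |-100| / √169 = 100/√169 ≈ 7.69.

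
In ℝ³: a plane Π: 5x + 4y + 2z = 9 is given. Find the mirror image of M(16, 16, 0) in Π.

(-14, -8, -12)

λ = (n·M − d)/|n|² = (144 − 9)/45 = 3.
Reflection = M − 2λn = (16, 16, 0) − 6·(5, 4, 2) = (-14, -8, -12).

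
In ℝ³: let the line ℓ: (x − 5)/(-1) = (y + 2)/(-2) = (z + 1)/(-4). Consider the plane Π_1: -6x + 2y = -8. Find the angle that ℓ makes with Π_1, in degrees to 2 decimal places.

3.96

ℓ has direction (-1, -2, -4) through (5, -2, -1).
sin θ = |n·v| / (|n||v|) = |2| / (√40 · √21) = 0.06901.
θ ≈ 3.96°.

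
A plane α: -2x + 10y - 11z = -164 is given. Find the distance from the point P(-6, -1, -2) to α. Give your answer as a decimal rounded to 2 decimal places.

n·P − d = (-2)·(-6) + (10)·(-1) + (-11)·(-2) − (-164) = 188; |n| = √225.
Distance = |188| / √225 = 188/√225 ≈ 12.53.

12.53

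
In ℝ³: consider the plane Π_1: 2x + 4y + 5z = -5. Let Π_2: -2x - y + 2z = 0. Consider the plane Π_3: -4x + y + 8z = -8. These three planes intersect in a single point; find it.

(3, -4, 1)

Solving the 3×3 linear system 2x + 4y + 5z = -5, -2x - y + 2z = 0, -4x + y + 8z = -8 (e.g. by elimination or Cramer's rule, determinant = -18) gives (3, -4, 1).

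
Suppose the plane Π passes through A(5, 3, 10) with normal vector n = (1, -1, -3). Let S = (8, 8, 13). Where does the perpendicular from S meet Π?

Π: n·r = n·A gives x - y - 3z = -28.
Foot = S − λn with λ = (n·S − d)/|n|² = (-39 − (-28))/11 = -1.
Foot = (8, 8, 13) − (-1)·(1, -1, -3) = (9, 7, 10).

(9, 7, 10)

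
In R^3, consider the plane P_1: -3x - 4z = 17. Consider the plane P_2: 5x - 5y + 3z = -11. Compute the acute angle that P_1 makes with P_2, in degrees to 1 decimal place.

45.3

cos θ = |n₁·n₂| / (|n₁||n₂|) = |-27| / (√25 · √59).
θ = arccos(0.70302) ≈ 45.3°.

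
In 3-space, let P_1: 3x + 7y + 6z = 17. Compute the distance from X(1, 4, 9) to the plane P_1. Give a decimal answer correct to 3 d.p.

n·X − d = (3)·(1) + (7)·(4) + (6)·(9) − 17 = 68; |n| = √94.
Distance = |68| / √94 = 68/√94 ≈ 7.014.

7.014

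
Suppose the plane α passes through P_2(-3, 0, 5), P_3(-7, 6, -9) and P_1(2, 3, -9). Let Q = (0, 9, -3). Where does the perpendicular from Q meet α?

(-2, 3, -5)

P_2P_3 = (-4, 6, -14), P_2P_1 = (5, 3, -14); a normal to α is P_2P_3 × P_2P_1 = (-42, -126, -42).
Using P_2: α has equation -42x - 126y - 42z = -84.
Foot = Q − λn with λ = (n·Q − d)/|n|² = (-1008 − (-84))/19404 = -1/21.
Foot = (0, 9, -3) − (-1/21)·(-42, -126, -42) = (-2, 3, -5).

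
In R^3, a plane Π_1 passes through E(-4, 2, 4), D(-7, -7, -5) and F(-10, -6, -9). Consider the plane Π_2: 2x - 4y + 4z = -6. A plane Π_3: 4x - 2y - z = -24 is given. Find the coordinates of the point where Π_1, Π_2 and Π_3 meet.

ED = (-3, -9, -9), EF = (-6, -8, -13); a normal to Π_1 is ED × EF = (45, 15, -30).
Using E: Π_1 has equation 45x + 15y - 30z = -270.
Solving the 3×3 linear system 45x + 15y - 30z = -270, 2x - 4y + 4z = -6, 4x - 2y - z = -24 (e.g. by elimination or Cramer's rule, determinant = 450) gives (-5, 1, 2).

(-5, 1, 2)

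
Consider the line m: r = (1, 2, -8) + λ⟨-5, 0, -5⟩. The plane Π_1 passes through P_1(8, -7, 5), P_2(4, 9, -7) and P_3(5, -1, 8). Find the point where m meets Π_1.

P_1P_2 = (-4, 16, -12), P_1P_3 = (-3, 6, 3); a normal to Π_1 is P_1P_2 × P_1P_3 = (120, 48, 24).
Using P_1: Π_1 has equation 120x + 48y + 24z = 744.
Substitute r = (1, 2, -8) + t(-5, 0, -5) into the plane: 24 + (-720)t = 744, so t = -1.
Intersection: (1, 2, -8) + (-1)·(-5, 0, -5) = (6, 2, -3).

(6, 2, -3)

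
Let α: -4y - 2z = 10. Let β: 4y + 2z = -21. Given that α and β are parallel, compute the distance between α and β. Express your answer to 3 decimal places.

Rescale β by 1/(-1): -4y - 2z = 21. Then distance = |10 − 21| / √20 ≈ 2.460.

2.460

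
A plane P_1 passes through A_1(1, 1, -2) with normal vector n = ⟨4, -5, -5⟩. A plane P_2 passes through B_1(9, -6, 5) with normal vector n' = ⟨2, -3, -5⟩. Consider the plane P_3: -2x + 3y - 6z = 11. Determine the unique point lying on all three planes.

(-4, -3, -2)

P_1: n·r = n·A_1 gives 4x - 5y - 5z = 9.
P_2: n'·r = n'·B_1 gives 2x - 3y - 5z = 11.
Solving the 3×3 linear system 4x - 5y - 5z = 9, 2x - 3y - 5z = 11, -2x + 3y - 6z = 11 (e.g. by elimination or Cramer's rule, determinant = 22) gives (-4, -3, -2).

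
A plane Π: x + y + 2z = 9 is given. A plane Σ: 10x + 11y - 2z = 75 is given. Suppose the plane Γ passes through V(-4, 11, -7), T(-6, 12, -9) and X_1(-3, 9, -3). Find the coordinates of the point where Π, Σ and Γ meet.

(0, 7, 1)

VT = (-2, 1, -2), VX_1 = (1, -2, 4); a normal to Γ is VT × VX_1 = (0, 6, 3).
Using V: Γ has equation 6y + 3z = 45.
Solving the 3×3 linear system x + y + 2z = 9, 10x + 11y - 2z = 75, 6y + 3z = 45 (e.g. by elimination or Cramer's rule, determinant = 135) gives (0, 7, 1).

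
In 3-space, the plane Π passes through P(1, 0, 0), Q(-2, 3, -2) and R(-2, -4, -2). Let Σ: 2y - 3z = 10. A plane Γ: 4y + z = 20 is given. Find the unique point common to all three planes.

PQ = (-3, 3, -2), PR = (-3, -4, -2); a normal to Π is PQ × PR = (-14, 0, 21).
Using P: Π has equation -14x + 21z = -14.
Solving the 3×3 linear system -14x + 21z = -14, 2y - 3z = 10, 4y + z = 20 (e.g. by elimination or Cramer's rule, determinant = -196) gives (1, 5, 0).

(1, 5, 0)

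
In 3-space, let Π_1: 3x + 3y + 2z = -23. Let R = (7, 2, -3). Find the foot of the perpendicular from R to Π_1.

Foot = R − λn with λ = (n·R − d)/|n|² = (21 − (-23))/22 = 2.
Foot = (7, 2, -3) − 2·(3, 3, 2) = (1, -4, -7).

(1, -4, -7)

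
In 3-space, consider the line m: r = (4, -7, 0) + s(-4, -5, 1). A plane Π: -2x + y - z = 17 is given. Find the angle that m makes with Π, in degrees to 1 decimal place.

7.2

sin θ = |n·v| / (|n||v|) = |2| / (√6 · √42) = 0.12599.
θ ≈ 7.2°.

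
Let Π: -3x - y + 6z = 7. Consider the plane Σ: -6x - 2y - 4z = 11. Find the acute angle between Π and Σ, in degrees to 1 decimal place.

85.5

cos θ = |n₁·n₂| / (|n₁||n₂|) = |-4| / (√46 · √56).
θ = arccos(0.07881) ≈ 85.5°.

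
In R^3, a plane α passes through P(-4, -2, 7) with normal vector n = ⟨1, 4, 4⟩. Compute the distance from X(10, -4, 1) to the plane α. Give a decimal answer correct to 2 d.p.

α: n·r = n·P gives x + 4y + 4z = 16.
n·X − d = (1)·(10) + (4)·(-4) + (4)·(1) − 16 = -18; |n| = √33.
Distance = |-18| / √33 = 18/√33 ≈ 3.13.

3.13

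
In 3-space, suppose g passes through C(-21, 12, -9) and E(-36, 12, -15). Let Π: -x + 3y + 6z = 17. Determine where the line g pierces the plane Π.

(-11, 12, -5)

A direction vector for g is E − C = (-15, 0, -6).
Substitute r = (-21, 12, -9) + t(-15, 0, -6) into the plane: 3 + (-21)t = 17, so t = -2/3.
Intersection: (-21, 12, -9) + (-2/3)·(-15, 0, -6) = (-11, 12, -5).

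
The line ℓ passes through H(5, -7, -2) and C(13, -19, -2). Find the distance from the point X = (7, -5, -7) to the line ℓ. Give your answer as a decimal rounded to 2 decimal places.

5.72

A direction vector for ℓ is C − H = (8, -12, 0).
Taking (5, -7, -2) on ℓ with direction v = (8, -12, 0): w = X − (5, -7, -2) = (2, 2, -5), and w × v = (-60, -40, -40).
Distance = |w × v| / |v| = √6800 / √208 ≈ 5.72.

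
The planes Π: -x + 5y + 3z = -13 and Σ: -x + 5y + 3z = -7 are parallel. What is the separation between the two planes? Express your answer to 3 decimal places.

1.014

Same normal n = (-1, 5, 3) with |n| = √35; distance = |-13 − (-7)| / |n| = 6/√35 ≈ 1.014.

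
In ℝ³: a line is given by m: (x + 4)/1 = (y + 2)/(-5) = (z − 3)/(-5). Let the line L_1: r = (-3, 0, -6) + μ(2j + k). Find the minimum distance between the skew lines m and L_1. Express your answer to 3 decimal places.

2.739

m has direction (1, -5, -5) through (-4, -2, 3).
Common perpendicular direction n = (1, -5, -5) × (0, 2, 1) = (5, -1, 2).
With w = (-3, 0, -6) − (-4, -2, 3) = (1, 2, -9), w · n = -15.
Distance = |w · n| / |n| = |-15| / √30 ≈ 2.739.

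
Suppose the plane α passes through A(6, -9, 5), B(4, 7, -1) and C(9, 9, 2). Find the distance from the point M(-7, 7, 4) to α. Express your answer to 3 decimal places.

AB = (-2, 16, -6), AC = (3, 18, -3); a normal to α is AB × AC = (60, -24, -84).
Using A: α has equation 60x - 24y - 84z = 156.
n·M − d = (60)·(-7) + (-24)·(7) + (-84)·(4) − 156 = -1080; |n| = √11232.
Distance = |-1080| / √11232 = 1080/√11232 ≈ 10.190.

10.190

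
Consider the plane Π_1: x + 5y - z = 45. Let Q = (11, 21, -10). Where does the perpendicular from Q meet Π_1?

(8, 6, -7)

Foot = Q − λn with λ = (n·Q − d)/|n|² = (126 − 45)/27 = 3.
Foot = (11, 21, -10) − 3·(1, 5, -1) = (8, 6, -7).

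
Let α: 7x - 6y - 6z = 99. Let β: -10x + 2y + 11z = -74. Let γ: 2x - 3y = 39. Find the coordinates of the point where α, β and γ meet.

Solving the 3×3 linear system 7x - 6y - 6z = 99, -10x + 2y + 11z = -74, 2x - 3y = 39 (e.g. by elimination or Cramer's rule, determinant = -57) gives (3, -11, -2).

(3, -11, -2)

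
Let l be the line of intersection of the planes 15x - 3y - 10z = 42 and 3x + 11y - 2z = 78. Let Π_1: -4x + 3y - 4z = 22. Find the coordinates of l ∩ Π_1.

Direction of l: (15, -3, -10) × (3, 11, -2) = (116, 0, 174).
A point on l: solving the two plane equations with x = 10 gives (10, 6, 9).
Substitute r = (10, 6, 9) + t(116, 0, 174) into the plane: -58 + (-1160)t = 22, so t = -2/29.
Intersection: (10, 6, 9) + (-2/29)·(116, 0, 174) = (2, 6, -3).

(2, 6, -3)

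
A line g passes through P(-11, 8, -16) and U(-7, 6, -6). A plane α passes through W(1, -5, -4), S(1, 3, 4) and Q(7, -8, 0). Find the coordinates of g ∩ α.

A direction vector for g is U − P = (4, -2, 10).
WS = (0, 8, 8), WQ = (6, -3, 4); a normal to α is WS × WQ = (56, 48, -48).
Using W: α has equation 56x + 48y - 48z = 8.
Substitute r = (-11, 8, -16) + t(4, -2, 10) into the plane: 536 + (-352)t = 8, so t = 3/2.
Intersection: (-11, 8, -16) + (3/2)·(4, -2, 10) = (-5, 5, -1).

(-5, 5, -1)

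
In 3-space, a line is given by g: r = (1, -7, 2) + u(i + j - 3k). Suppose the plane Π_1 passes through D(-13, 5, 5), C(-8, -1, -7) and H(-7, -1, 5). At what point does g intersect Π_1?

DC = (5, -6, -12), DH = (6, -6, 0); a normal to Π_1 is DC × DH = (-72, -72, 6).
Using D: Π_1 has equation -72x - 72y + 6z = 606.
Substitute r = (1, -7, 2) + t(1, 1, -3) into the plane: 444 + (-162)t = 606, so t = -1.
Intersection: (1, -7, 2) + (-1)·(1, 1, -3) = (0, -8, 5).

(0, -8, 5)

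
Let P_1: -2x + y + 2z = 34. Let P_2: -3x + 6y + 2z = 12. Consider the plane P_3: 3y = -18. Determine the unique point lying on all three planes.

Solving the 3×3 linear system -2x + y + 2z = 34, -3x + 6y + 2z = 12, 3y = -18 (e.g. by elimination or Cramer's rule, determinant = -6) gives (-8, -6, 12).

(-8, -6, 12)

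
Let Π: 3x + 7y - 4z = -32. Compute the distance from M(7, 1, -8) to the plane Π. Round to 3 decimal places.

10.695

n·M − d = (3)·(7) + (7)·(1) + (-4)·(-8) − (-32) = 92; |n| = √74.
Distance = |92| / √74 = 92/√74 ≈ 10.695.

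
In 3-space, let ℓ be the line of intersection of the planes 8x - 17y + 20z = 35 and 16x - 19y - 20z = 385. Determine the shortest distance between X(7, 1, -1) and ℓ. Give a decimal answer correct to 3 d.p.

8.530

Direction of ℓ: (8, -17, 20) × (16, -19, -20) = (720, 480, 120).
A point on ℓ: solving the two plane equations with x = 7 gives (7, -7, -7).
Taking (7, -7, -7) on ℓ with direction v = (720, 480, 120): w = X − (7, -7, -7) = (0, 8, 6), and w × v = (-1920, 4320, -5760).
Distance = |w × v| / |v| = √55526400 / √763200 ≈ 8.530.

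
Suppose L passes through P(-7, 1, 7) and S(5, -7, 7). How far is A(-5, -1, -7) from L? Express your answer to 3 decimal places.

A direction vector for L is S − P = (12, -8, 0).
Taking (-7, 1, 7) on L with direction v = (12, -8, 0): w = A − (-7, 1, 7) = (2, -2, -14), and w × v = (-112, -168, 8).
Distance = |w × v| / |v| = √40832 / √208 ≈ 14.011.

14.011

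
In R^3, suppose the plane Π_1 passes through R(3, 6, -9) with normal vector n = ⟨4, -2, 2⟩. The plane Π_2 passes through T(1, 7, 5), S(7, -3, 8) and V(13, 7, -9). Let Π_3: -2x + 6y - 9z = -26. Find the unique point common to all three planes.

(-5, 9, 10)

Π_1: n·r = n·R gives 4x - 2y + 2z = -18.
TS = (6, -10, 3), TV = (12, 0, -14); a normal to Π_2 is TS × TV = (140, 120, 120).
Using T: Π_2 has equation 140x + 120y + 120z = 1580.
Solving the 3×3 linear system 4x - 2y + 2z = -18, 140x + 120y + 120z = 1580, -2x + 6y - 9z = -26 (e.g. by elimination or Cramer's rule, determinant = -7080) gives (-5, 9, 10).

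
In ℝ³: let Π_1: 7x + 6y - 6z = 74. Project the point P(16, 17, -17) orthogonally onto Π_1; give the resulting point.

Foot = P − λn with λ = (n·P − d)/|n|² = (316 − 74)/121 = 2.
Foot = (16, 17, -17) − 2·(7, 6, -6) = (2, 5, -5).

(2, 5, -5)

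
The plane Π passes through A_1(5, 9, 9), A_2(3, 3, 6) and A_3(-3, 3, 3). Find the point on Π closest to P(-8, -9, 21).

(1, -3, 3)

A_1A_2 = (-2, -6, -3), A_1A_3 = (-8, -6, -6); a normal to Π is A_1A_2 × A_1A_3 = (18, 12, -36).
Using A_1: Π has equation 18x + 12y - 36z = -126.
Foot = P − λn with λ = (n·P − d)/|n|² = (-1008 − (-126))/1764 = -1/2.
Foot = (-8, -9, 21) − (-1/2)·(18, 12, -36) = (1, -3, 3).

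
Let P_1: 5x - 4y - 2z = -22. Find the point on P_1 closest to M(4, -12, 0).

Foot = M − λn with λ = (n·M − d)/|n|² = (68 − (-22))/45 = 2.
Foot = (4, -12, 0) − 2·(5, -4, -2) = (-6, -4, 4).

(-6, -4, 4)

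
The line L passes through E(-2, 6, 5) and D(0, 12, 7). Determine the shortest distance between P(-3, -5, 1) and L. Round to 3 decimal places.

A direction vector for L is D − E = (2, 6, 2).
Taking (-2, 6, 5) on L with direction v = (2, 6, 2): w = P − (-2, 6, 5) = (-1, -11, -4), and w × v = (2, -6, 16).
Distance = |w × v| / |v| = √296 / √44 ≈ 2.594.

2.594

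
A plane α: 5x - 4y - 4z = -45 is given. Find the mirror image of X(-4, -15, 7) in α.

λ = (n·X − d)/|n|² = (12 − (-45))/57 = 1.
Reflection = X − 2λn = (-4, -15, 7) − 2·(5, -4, -4) = (-14, -7, 15).

(-14, -7, 15)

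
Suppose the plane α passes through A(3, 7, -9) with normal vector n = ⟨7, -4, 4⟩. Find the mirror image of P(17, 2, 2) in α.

(-11, 18, -14)

α: n·r = n·A gives 7x - 4y + 4z = -43.
λ = (n·P − d)/|n|² = (119 − (-43))/81 = 2.
Reflection = P − 2λn = (17, 2, 2) − 4·(7, -4, 4) = (-11, 18, -14).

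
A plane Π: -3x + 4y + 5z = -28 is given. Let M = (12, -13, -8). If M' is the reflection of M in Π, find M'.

λ = (n·M − d)/|n|² = (-128 − (-28))/50 = -2.
Reflection = M − 2λn = (12, -13, -8) − (-4)·(-3, 4, 5) = (0, 3, 12).

(0, 3, 12)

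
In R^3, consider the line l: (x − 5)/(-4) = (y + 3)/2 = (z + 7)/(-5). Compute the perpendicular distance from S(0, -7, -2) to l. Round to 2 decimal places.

l has direction (-4, 2, -5) through (5, -3, -7).
Taking (5, -3, -7) on l with direction v = (-4, 2, -5): w = S − (5, -3, -7) = (-5, -4, 5), and w × v = (10, -45, -26).
Distance = |w × v| / |v| = √2801 / √45 ≈ 7.89.

7.89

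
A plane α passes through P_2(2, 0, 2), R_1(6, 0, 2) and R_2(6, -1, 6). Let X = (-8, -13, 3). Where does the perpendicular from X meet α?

(-8, -1, 6)

P_2R_1 = (4, 0, 0), P_2R_2 = (4, -1, 4); a normal to α is P_2R_1 × P_2R_2 = (0, -16, -4).
Using P_2: α has equation -16y - 4z = -8.
Foot = X − λn with λ = (n·X − d)/|n|² = (196 − (-8))/272 = 3/4.
Foot = (-8, -13, 3) − (3/4)·(0, -16, -4) = (-8, -1, 6).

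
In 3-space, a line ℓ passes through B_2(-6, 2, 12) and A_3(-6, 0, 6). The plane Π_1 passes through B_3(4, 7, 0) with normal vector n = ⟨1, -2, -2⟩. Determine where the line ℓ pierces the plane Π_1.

(-6, -1, 3)

A direction vector for ℓ is A_3 − B_2 = (0, -2, -6).
Π_1: n·r = n·B_3 gives x - 2y - 2z = -10.
Substitute r = (-6, 2, 12) + t(0, -2, -6) into the plane: -34 + 16t = -10, so t = 3/2.
Intersection: (-6, 2, 12) + (3/2)·(0, -2, -6) = (-6, -1, 3).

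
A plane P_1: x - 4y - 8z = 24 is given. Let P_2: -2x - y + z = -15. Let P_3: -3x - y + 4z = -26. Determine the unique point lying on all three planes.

Solving the 3×3 linear system x - 4y - 8z = 24, -2x - y + z = -15, -3x - y + 4z = -26 (e.g. by elimination or Cramer's rule, determinant = -15) gives (8, -2, -1).

(8, -2, -1)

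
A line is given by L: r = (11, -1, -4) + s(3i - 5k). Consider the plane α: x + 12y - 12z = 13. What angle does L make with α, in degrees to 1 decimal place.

39.5

sin θ = |n·v| / (|n||v|) = |63| / (√289 · √34) = 0.63555.
θ ≈ 39.5°.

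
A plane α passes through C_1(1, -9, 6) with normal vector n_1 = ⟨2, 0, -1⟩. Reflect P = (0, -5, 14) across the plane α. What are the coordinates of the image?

(8, -5, 10)

α: n_1·r = n_1·C_1 gives 2x - z = -4.
λ = (n·P − d)/|n|² = (-14 − (-4))/5 = -2.
Reflection = P − 2λn = (0, -5, 14) − (-4)·(2, 0, -1) = (8, -5, 10).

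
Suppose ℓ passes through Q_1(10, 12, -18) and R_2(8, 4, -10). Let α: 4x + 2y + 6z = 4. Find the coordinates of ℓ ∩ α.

A direction vector for ℓ is R_2 − Q_1 = (-2, -8, 8).
Substitute r = (10, 12, -18) + t(-2, -8, 8) into the plane: -44 + 24t = 4, so t = 2.
Intersection: (10, 12, -18) + 2·(-2, -8, 8) = (6, -4, -2).

(6, -4, -2)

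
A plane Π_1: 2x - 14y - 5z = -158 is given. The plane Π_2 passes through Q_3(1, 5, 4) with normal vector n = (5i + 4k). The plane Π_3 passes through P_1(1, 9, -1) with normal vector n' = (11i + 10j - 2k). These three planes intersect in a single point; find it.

Π_2: n·r = n·Q_3 gives 5x + 4z = 21.
Π_3: n'·r = n'·P_1 gives 11x + 10y - 2z = 103.
Solving the 3×3 linear system 2x - 14y - 5z = -158, 5x + 4z = 21, 11x + 10y - 2z = 103 (e.g. by elimination or Cramer's rule, determinant = -1086) gives (1, 10, 4).

(1, 10, 4)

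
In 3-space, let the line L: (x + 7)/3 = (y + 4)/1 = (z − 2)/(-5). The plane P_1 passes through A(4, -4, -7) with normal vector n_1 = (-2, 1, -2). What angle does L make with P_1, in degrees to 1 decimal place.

L has direction (3, 1, -5) through (-7, -4, 2).
P_1: n_1·r = n_1·A gives -2x + y - 2z = 2.
sin θ = |n·v| / (|n||v|) = |5| / (√9 · √35) = 0.28172.
θ ≈ 16.4°.

16.4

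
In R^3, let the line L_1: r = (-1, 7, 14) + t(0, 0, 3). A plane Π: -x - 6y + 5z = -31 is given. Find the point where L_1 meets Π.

Substitute r = (-1, 7, 14) + t(0, 0, 3) into the plane: 29 + 15t = -31, so t = -4.
Intersection: (-1, 7, 14) + (-4)·(0, 0, 3) = (-1, 7, 2).

(-1, 7, 2)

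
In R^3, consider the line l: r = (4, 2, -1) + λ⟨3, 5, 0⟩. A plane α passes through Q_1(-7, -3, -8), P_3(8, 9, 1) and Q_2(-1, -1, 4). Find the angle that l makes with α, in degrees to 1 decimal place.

Q_1P_3 = (15, 12, 9), Q_1Q_2 = (6, 2, 12); a normal to α is Q_1P_3 × Q_1Q_2 = (126, -126, -42).
Using Q_1: α has equation 126x - 126y - 42z = -168.
sin θ = |n·v| / (|n||v|) = |-252| / (√33516 · √34) = 0.23607.
θ ≈ 13.7°.

13.7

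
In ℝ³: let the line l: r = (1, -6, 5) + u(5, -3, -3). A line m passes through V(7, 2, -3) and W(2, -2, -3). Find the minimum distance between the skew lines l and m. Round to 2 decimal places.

8.22

A direction vector for m is W − V = (-5, -4, 0).
Common perpendicular direction n = (5, -3, -3) × (-5, -4, 0) = (-12, 15, -35).
With w = (7, 2, -3) − (1, -6, 5) = (6, 8, -8), w · n = 328.
Distance = |w · n| / |n| = |328| / √1594 ≈ 8.22.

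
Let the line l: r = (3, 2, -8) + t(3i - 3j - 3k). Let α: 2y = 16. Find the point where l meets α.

(-3, 8, -2)

Substitute r = (3, 2, -8) + t(3, -3, -3) into the plane: 4 + (-6)t = 16, so t = -2.
Intersection: (3, 2, -8) + (-2)·(3, -3, -3) = (-3, 8, -2).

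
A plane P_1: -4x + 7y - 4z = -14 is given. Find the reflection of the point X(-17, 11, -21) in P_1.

λ = (n·X − d)/|n|² = (229 − (-14))/81 = 3.
Reflection = X − 2λn = (-17, 11, -21) − 6·(-4, 7, -4) = (7, -31, 3).

(7, -31, 3)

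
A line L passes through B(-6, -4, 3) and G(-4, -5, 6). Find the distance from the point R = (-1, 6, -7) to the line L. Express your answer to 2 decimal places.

A direction vector for L is G − B = (2, -1, 3).
Taking (-6, -4, 3) on L with direction v = (2, -1, 3): w = R − (-6, -4, 3) = (5, 10, -10), and w × v = (20, -35, -25).
Distance = |w × v| / |v| = √2250 / √14 ≈ 12.68.

12.68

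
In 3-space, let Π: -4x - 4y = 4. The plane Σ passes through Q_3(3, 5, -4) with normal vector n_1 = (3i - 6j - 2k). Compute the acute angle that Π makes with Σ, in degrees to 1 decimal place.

Σ: n_1·r = n_1·Q_3 gives 3x - 6y - 2z = -13.
cos θ = |n₁·n₂| / (|n₁||n₂|) = |12| / (√32 · √49).
θ = arccos(0.30305) ≈ 72.4°.

72.4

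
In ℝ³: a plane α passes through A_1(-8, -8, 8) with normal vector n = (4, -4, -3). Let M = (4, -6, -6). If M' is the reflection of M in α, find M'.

α: n·r = n·A_1 gives 4x - 4y - 3z = -24.
λ = (n·M − d)/|n|² = (58 − (-24))/41 = 2.
Reflection = M − 2λn = (4, -6, -6) − 4·(4, -4, -3) = (-12, 10, 6).

(-12, 10, 6)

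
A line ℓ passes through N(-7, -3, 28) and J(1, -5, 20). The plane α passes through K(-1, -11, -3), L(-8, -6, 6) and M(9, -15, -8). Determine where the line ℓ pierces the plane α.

(9, -7, 12)

A direction vector for ℓ is J − N = (8, -2, -8).
KL = (-7, 5, 9), KM = (10, -4, -5); a normal to α is KL × KM = (11, 55, -22).
Using K: α has equation 11x + 55y - 22z = -550.
Substitute r = (-7, -3, 28) + t(8, -2, -8) into the plane: -858 + 154t = -550, so t = 2.
Intersection: (-7, -3, 28) + 2·(8, -2, -8) = (9, -7, 12).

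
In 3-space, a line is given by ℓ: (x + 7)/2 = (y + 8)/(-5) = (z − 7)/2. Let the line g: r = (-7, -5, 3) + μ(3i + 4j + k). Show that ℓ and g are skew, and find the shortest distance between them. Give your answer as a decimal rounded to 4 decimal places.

ℓ has direction (2, -5, 2) through (-7, -8, 7).
Common perpendicular direction n = (2, -5, 2) × (3, 4, 1) = (-13, 4, 23).
With w = (-7, -5, 3) − (-7, -8, 7) = (0, 3, -4), w · n = -80.
Since n ≠ 0 the lines are not parallel, and w · n = -80 ≠ 0 so they do not intersect; hence they are skew.
Distance = |w · n| / |n| = |-80| / √714 ≈ 2.9939.

2.9939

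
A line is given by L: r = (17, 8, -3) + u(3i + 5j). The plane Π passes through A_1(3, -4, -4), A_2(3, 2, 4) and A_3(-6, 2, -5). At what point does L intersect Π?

A_1A_2 = (0, 6, 8), A_1A_3 = (-9, 6, -1); a normal to Π is A_1A_2 × A_1A_3 = (-54, -72, 54).
Using A_1: Π has equation -54x - 72y + 54z = -90.
Substitute r = (17, 8, -3) + t(3, 5, 0) into the plane: -1656 + (-522)t = -90, so t = -3.
Intersection: (17, 8, -3) + (-3)·(3, 5, 0) = (8, -7, -3).

(8, -7, -3)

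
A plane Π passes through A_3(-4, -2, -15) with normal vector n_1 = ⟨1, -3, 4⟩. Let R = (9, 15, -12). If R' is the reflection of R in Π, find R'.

(11, 9, -4)

Π: n_1·r = n_1·A_3 gives x - 3y + 4z = -58.
λ = (n·R − d)/|n|² = (-84 − (-58))/26 = -1.
Reflection = R − 2λn = (9, 15, -12) − (-2)·(1, -3, 4) = (11, 9, -4).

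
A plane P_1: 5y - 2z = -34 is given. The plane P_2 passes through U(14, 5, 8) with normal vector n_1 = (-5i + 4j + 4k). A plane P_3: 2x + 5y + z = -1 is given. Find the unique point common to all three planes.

(6, -4, 7)

P_2: n_1·r = n_1·U gives -5x + 4y + 4z = -18.
Solving the 3×3 linear system 5y - 2z = -34, -5x + 4y + 4z = -18, 2x + 5y + z = -1 (e.g. by elimination or Cramer's rule, determinant = 131) gives (6, -4, 7).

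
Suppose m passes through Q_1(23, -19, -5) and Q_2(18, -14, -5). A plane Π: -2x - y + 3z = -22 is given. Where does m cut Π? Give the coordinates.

(3, 1, -5)

A direction vector for m is Q_2 − Q_1 = (-5, 5, 0).
Substitute r = (23, -19, -5) + t(-5, 5, 0) into the plane: -42 + 5t = -22, so t = 4.
Intersection: (23, -19, -5) + 4·(-5, 5, 0) = (3, 1, -5).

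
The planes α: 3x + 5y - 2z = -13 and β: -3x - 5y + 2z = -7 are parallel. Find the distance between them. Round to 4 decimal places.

Rescale β by 1/(-1): 3x + 5y - 2z = 7. Then distance = |-13 − 7| / √38 ≈ 3.2444.

3.2444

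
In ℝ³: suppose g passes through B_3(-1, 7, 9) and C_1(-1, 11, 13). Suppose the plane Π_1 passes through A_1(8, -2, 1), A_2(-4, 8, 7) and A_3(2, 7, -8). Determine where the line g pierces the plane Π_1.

(-1, 5, 7)

A direction vector for g is C_1 − B_3 = (0, 4, 4).
A_1A_2 = (-12, 10, 6), A_1A_3 = (-6, 9, -9); a normal to Π_1 is A_1A_2 × A_1A_3 = (-144, -144, -48).
Using A_1: Π_1 has equation -144x - 144y - 48z = -912.
Substitute r = (-1, 7, 9) + t(0, 4, 4) into the plane: -1296 + (-768)t = -912, so t = -1/2.
Intersection: (-1, 7, 9) + (-1/2)·(0, 4, 4) = (-1, 5, 7).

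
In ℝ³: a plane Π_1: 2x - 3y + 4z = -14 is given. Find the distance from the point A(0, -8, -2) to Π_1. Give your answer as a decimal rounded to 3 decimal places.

n·A − d = (2)·(0) + (-3)·(-8) + (4)·(-2) − (-14) = 30; |n| = √29.
Distance = |30| / √29 = 30/√29 ≈ 5.571.

5.571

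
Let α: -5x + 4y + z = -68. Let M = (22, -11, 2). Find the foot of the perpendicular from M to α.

Foot = M − λn with λ = (n·M − d)/|n|² = (-152 − (-68))/42 = -2.
Foot = (22, -11, 2) − (-2)·(-5, 4, 1) = (12, -3, 4).

(12, -3, 4)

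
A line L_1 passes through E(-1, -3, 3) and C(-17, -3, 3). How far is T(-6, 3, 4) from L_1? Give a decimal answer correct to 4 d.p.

6.0828

A direction vector for L_1 is C − E = (-16, 0, 0).
Taking (-1, -3, 3) on L_1 with direction v = (-16, 0, 0): w = T − (-1, -3, 3) = (-5, 6, 1), and w × v = (0, -16, 96).
Distance = |w × v| / |v| = √9472 / √256 ≈ 6.0828.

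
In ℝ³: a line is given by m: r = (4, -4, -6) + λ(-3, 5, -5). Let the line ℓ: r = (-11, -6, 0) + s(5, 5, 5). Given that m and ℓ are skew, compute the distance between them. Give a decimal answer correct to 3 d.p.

14.967

Common perpendicular direction n = (-3, 5, -5) × (5, 5, 5) = (50, -10, -40).
With w = (-11, -6, 0) − (4, -4, -6) = (-15, -2, 6), w · n = -970.
Distance = |w · n| / |n| = |-970| / √4200 ≈ 14.967.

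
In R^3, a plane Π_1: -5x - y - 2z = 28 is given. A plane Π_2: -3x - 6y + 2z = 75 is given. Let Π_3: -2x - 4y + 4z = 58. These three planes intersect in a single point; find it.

Solving the 3×3 linear system -5x - y - 2z = 28, -3x - 6y + 2z = 75, -2x - 4y + 4z = 58 (e.g. by elimination or Cramer's rule, determinant = 72) gives (-5, -9, 3).

(-5, -9, 3)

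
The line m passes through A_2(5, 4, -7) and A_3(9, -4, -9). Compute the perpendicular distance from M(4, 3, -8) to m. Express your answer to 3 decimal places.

A direction vector for m is A_3 − A_2 = (4, -8, -2).
Taking (5, 4, -7) on m with direction v = (4, -8, -2): w = M − (5, 4, -7) = (-1, -1, -1), and w × v = (-6, -6, 12).
Distance = |w × v| / |v| = √216 / √84 ≈ 1.604.

1.604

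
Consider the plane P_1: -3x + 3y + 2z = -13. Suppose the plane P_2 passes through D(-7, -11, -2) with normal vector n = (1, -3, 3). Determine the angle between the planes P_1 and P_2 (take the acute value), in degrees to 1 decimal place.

P_2: n·r = n·D gives x - 3y + 3z = 20.
cos θ = |n₁·n₂| / (|n₁||n₂|) = |-6| / (√22 · √19).
θ = arccos(0.29347) ≈ 72.9°.

72.9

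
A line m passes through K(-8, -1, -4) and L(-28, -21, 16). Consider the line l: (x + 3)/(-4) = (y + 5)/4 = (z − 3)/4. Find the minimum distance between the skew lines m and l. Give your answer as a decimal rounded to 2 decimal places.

A direction vector for m is L − K = (-20, -20, 20).
l has direction (-4, 4, 4) through (-3, -5, 3).
Common perpendicular direction n = (-20, -20, 20) × (-4, 4, 4) = (-160, 0, -160).
With w = (-3, -5, 3) − (-8, -1, -4) = (5, -4, 7), w · n = -1920.
Distance = |w · n| / |n| = |-1920| / √51200 ≈ 8.49.

8.49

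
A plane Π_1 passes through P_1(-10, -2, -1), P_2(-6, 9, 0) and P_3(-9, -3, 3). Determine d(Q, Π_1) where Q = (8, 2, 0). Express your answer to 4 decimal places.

P_1P_2 = (4, 11, 1), P_1P_3 = (1, -1, 4); a normal to Π_1 is P_1P_2 × P_1P_3 = (45, -15, -15).
Using P_1: Π_1 has equation 45x - 15y - 15z = -405.
n·Q − d = (45)·(8) + (-15)·(2) + (-15)·(0) − (-405) = 735; |n| = √2475.
Distance = |735| / √2475 = 735/√2475 ≈ 14.7741.

14.7741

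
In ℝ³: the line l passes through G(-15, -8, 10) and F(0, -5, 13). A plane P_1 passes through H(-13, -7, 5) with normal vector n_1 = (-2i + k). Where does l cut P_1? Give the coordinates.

(-10, -7, 11)

A direction vector for l is F − G = (15, 3, 3).
P_1: n_1·r = n_1·H gives -2x + z = 31.
Substitute r = (-15, -8, 10) + t(15, 3, 3) into the plane: 40 + (-27)t = 31, so t = 1/3.
Intersection: (-15, -8, 10) + (1/3)·(15, 3, 3) = (-10, -7, 11).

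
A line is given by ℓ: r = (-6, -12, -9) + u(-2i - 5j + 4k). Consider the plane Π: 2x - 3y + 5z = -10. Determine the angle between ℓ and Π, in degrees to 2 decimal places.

sin θ = |n·v| / (|n||v|) = |31| / (√38 · √45) = 0.74966.
θ ≈ 48.56°.

48.56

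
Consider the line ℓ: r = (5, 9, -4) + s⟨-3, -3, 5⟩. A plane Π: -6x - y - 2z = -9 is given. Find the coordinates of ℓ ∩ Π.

(-1, 3, 6)

Substitute r = (5, 9, -4) + t(-3, -3, 5) into the plane: -31 + 11t = -9, so t = 2.
Intersection: (5, 9, -4) + 2·(-3, -3, 5) = (-1, 3, 6).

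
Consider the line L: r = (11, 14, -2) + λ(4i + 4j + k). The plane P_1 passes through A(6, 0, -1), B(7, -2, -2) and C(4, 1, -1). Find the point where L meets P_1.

AB = (1, -2, -1), AC = (-2, 1, 0); a normal to P_1 is AB × AC = (1, 2, -3).
Using A: P_1 has equation x + 2y - 3z = 9.
Substitute r = (11, 14, -2) + t(4, 4, 1) into the plane: 45 + 9t = 9, so t = -4.
Intersection: (11, 14, -2) + (-4)·(4, 4, 1) = (-5, -2, -6).

(-5, -2, -6)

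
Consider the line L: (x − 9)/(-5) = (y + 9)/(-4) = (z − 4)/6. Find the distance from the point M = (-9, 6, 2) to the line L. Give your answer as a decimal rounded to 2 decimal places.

L has direction (-5, -4, 6) through (9, -9, 4).
Taking (9, -9, 4) on L with direction v = (-5, -4, 6): w = M − (9, -9, 4) = (-18, 15, -2), and w × v = (82, 118, 147).
Distance = |w × v| / |v| = √42257 / √77 ≈ 23.43.

23.43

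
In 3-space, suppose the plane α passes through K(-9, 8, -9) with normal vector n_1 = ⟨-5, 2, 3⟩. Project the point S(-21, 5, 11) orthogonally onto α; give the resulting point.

α: n_1·r = n_1·K gives -5x + 2y + 3z = 34.
Foot = S − λn with λ = (n·S − d)/|n|² = (148 − 34)/38 = 3.
Foot = (-21, 5, 11) − 3·(-5, 2, 3) = (-6, -1, 2).

(-6, -1, 2)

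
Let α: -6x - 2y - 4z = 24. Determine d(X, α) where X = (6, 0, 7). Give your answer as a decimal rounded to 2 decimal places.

11.76

n·X − d = (-6)·(6) + (-2)·(0) + (-4)·(7) − 24 = -88; |n| = √56.
Distance = |-88| / √56 = 88/√56 ≈ 11.76.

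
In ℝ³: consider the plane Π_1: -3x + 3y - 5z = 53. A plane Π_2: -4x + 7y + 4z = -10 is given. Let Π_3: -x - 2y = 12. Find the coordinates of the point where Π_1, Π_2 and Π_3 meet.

Solving the 3×3 linear system -3x + 3y - 5z = 53, -4x + 7y + 4z = -10, -x - 2y = 12 (e.g. by elimination or Cramer's rule, determinant = -111) gives (-8, -2, -7).

(-8, -2, -7)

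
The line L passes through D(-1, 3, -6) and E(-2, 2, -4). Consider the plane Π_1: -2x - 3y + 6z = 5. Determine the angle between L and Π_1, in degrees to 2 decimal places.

82.51

A direction vector for L is E − D = (-1, -1, 2).
sin θ = |n·v| / (|n||v|) = |17| / (√49 · √6) = 0.99146.
θ ≈ 82.51°.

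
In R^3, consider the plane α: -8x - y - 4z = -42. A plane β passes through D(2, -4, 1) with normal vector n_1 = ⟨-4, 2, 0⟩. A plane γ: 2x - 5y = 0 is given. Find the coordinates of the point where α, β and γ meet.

β: n_1·r = n_1·D gives -4x + 2y = -16.
Solving the 3×3 linear system -8x - y - 4z = -42, -4x + 2y = -16, 2x - 5y = 0 (e.g. by elimination or Cramer's rule, determinant = -64) gives (5, 2, 0).

(5, 2, 0)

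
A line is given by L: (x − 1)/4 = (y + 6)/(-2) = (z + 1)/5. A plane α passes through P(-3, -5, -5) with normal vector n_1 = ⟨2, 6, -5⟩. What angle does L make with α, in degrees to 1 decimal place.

L has direction (4, -2, 5) through (1, -6, -1).
α: n_1·r = n_1·P gives 2x + 6y - 5z = -11.
sin θ = |n·v| / (|n||v|) = |-29| / (√65 · √45) = 0.53621.
θ ≈ 32.4°.

32.4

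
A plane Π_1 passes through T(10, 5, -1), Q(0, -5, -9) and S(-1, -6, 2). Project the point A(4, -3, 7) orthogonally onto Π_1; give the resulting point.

(3, -2, 7)

TQ = (-10, -10, -8), TS = (-11, -11, 3); a normal to Π_1 is TQ × TS = (-118, 118, 0).
Using T: Π_1 has equation -118x + 118y = -590.
Foot = A − λn with λ = (n·A − d)/|n|² = (-826 − (-590))/27848 = -1/118.
Foot = (4, -3, 7) − (-1/118)·(-118, 118, 0) = (3, -2, 7).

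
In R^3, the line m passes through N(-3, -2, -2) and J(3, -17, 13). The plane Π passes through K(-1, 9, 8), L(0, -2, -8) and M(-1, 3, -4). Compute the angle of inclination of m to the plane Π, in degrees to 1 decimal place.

A direction vector for m is J − N = (6, -15, 15).
KL = (1, -11, -16), KM = (0, -6, -12); a normal to Π is KL × KM = (36, 12, -6).
Using K: Π has equation 36x + 12y - 6z = 24.
sin θ = |n·v| / (|n||v|) = |-54| / (√1476 · √486) = 0.06376.
θ ≈ 3.7°.

3.7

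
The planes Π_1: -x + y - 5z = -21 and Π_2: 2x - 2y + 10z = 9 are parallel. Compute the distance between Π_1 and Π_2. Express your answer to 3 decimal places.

Rescale Π_2 by 1/(-2): -x + y - 5z = -9/2. Then distance = |-21 − (-9/2)| / √27 ≈ 3.175.

3.175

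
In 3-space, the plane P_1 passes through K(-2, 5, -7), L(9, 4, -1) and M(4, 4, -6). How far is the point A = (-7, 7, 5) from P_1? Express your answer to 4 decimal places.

1.3472

KL = (11, -1, 6), KM = (6, -1, 1); a normal to P_1 is KL × KM = (5, 25, -5).
Using K: P_1 has equation 5x + 25y - 5z = 150.
n·A − d = (5)·(-7) + (25)·(7) + (-5)·(5) − 150 = -35; |n| = √675.
Distance = |-35| / √675 = 35/√675 ≈ 1.3472.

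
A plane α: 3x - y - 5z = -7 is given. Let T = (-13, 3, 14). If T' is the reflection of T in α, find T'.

λ = (n·T − d)/|n|² = (-112 − (-7))/35 = -3.
Reflection = T − 2λn = (-13, 3, 14) − (-6)·(3, -1, -5) = (5, -3, -16).

(5, -3, -16)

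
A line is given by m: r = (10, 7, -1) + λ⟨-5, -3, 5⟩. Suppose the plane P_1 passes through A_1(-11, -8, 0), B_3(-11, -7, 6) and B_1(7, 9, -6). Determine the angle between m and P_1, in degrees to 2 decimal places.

6.12

A_1B_3 = (0, 1, 6), A_1B_1 = (18, 17, -6); a normal to P_1 is A_1B_3 × A_1B_1 = (-108, 108, -18).
Using A_1: P_1 has equation -108x + 108y - 18z = 324.
sin θ = |n·v| / (|n||v|) = |126| / (√23652 · √59) = 0.10666.
θ ≈ 6.12°.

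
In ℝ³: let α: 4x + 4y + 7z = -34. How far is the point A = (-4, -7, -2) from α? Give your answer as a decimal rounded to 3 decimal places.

2.667

n·A − d = (4)·(-4) + (4)·(-7) + (7)·(-2) − (-34) = -24; |n| = √81.
Distance = |-24| / √81 = 24/√81 ≈ 2.667.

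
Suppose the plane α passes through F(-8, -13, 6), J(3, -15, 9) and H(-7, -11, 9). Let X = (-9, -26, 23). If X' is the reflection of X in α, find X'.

(3, 4, -1)

FJ = (11, -2, 3), FH = (1, 2, 3); a normal to α is FJ × FH = (-12, -30, 24).
Using F: α has equation -12x - 30y + 24z = 630.
λ = (n·X − d)/|n|² = (1440 − 630)/1620 = 1/2.
Reflection = X − 2λn = (-9, -26, 23) − 1·(-12, -30, 24) = (3, 4, -1).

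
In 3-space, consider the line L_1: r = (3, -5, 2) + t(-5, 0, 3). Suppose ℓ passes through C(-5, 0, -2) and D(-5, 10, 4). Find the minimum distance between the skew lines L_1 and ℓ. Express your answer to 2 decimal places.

A direction vector for ℓ is D − C = (0, 10, 6).
Common perpendicular direction n = (-5, 0, 3) × (0, 10, 6) = (-30, 30, -50).
With w = (-5, 0, -2) − (3, -5, 2) = (-8, 5, -4), w · n = 590.
Distance = |w · n| / |n| = |590| / √4300 ≈ 9.00.

9.00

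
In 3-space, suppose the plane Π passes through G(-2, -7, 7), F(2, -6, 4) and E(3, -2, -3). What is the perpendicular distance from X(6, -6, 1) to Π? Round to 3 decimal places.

0.845

GF = (4, 1, -3), GE = (5, 5, -10); a normal to Π is GF × GE = (5, 25, 15).
Using G: Π has equation 5x + 25y + 15z = -80.
n·X − d = (5)·(6) + (25)·(-6) + (15)·(1) − (-80) = -25; |n| = √875.
Distance = |-25| / √875 = 25/√875 ≈ 0.845.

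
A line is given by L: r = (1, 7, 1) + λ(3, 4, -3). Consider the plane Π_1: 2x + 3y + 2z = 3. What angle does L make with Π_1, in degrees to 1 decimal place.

29.9

sin θ = |n·v| / (|n||v|) = |12| / (√17 · √34) = 0.49913.
θ ≈ 29.9°.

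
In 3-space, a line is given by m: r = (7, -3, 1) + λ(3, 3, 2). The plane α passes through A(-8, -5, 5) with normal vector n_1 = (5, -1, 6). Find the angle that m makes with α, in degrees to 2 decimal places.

α: n_1·r = n_1·A gives 5x - y + 6z = -5.
sin θ = |n·v| / (|n||v|) = |24| / (√62 · √22) = 0.64984.
θ ≈ 40.53°.

40.53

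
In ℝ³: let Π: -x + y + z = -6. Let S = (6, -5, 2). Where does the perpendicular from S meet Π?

(5, -4, 3)

Foot = S − λn with λ = (n·S − d)/|n|² = (-9 − (-6))/3 = -1.
Foot = (6, -5, 2) − (-1)·(-1, 1, 1) = (5, -4, 3).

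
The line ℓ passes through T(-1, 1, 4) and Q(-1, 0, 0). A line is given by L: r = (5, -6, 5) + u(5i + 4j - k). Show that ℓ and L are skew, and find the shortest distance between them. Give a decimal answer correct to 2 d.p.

A direction vector for ℓ is Q − T = (0, -1, -4).
Common perpendicular direction n = (0, -1, -4) × (5, 4, -1) = (17, -20, 5).
With w = (5, -6, 5) − (-1, 1, 4) = (6, -7, 1), w · n = 247.
Since n ≠ 0 the lines are not parallel, and w · n = 247 ≠ 0 so they do not intersect; hence they are skew.
Distance = |w · n| / |n| = |247| / √714 ≈ 9.24.

9.24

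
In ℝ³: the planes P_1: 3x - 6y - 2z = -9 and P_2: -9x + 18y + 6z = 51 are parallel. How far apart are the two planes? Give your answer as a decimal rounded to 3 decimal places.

Rescale P_2 by 1/(-3): 3x - 6y - 2z = -17. Then distance = |-9 − (-17)| / √49 ≈ 1.143.

1.143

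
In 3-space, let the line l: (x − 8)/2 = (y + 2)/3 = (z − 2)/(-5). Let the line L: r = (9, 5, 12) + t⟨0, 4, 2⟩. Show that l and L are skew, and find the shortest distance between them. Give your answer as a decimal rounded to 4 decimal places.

l has direction (2, 3, -5) through (8, -2, 2).
Common perpendicular direction n = (2, 3, -5) × (0, 4, 2) = (26, -4, 8).
With w = (9, 5, 12) − (8, -2, 2) = (1, 7, 10), w · n = 78.
Since n ≠ 0 the lines are not parallel, and w · n = 78 ≠ 0 so they do not intersect; hence they are skew.
Distance = |w · n| / |n| = |78| / √756 ≈ 2.8368.

2.8368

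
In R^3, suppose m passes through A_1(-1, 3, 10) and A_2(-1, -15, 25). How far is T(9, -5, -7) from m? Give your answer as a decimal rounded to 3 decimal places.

20.750

A direction vector for m is A_2 − A_1 = (0, -18, 15).
Taking (-1, 3, 10) on m with direction v = (0, -18, 15): w = T − (-1, 3, 10) = (10, -8, -17), and w × v = (-426, -150, -180).
Distance = |w × v| / |v| = √236376 / √549 ≈ 20.750.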